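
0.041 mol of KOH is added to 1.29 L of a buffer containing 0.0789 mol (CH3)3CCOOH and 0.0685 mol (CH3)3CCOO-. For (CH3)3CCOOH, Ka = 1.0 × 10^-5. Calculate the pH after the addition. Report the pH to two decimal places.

pH = 5.46

OH- converts (CH3)3CCOOH to (CH3)3CCOO-: (CH3)3CCOOH → 0.0379 mol, (CH3)3CCOO- → 0.11 mol.
pKa = −log(1.0 × 10^-5) = 5.000
pH = pKa + log(n_(CH3)3CCOO-/n_(CH3)3CCOOH) = 5.000 + log(0.11/0.0379) = 5.000 + (+0.463)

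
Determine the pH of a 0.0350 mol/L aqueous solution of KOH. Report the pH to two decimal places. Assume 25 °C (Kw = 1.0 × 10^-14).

pH = 12.54

KOH is a strong base; [OH-] = 0.035 M.
pOH = -log(0.035) = 1.46
pH = 14.00 - 1.46 = 12.54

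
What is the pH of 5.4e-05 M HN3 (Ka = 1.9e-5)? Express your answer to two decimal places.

pH = 4.62

HN3 ⇌ N3- + H+
Let x = [H+] at equilibrium. Ka = x²/(5.4e-05 − x).
The 5% rule fails; solving x² + Ka·x − Ka·C₀ = 0 exactly:
x = [−1.9e-05 + √(1.9e-05² + 4.1e-09)]/2 = 2.39 × 10^-5 M
pH = −log(2.39 × 10^-5) = 4.62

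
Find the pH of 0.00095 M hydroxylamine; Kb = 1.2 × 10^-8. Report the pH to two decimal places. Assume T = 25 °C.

pH = 8.53

NH2OH + H2O ⇌ NH3OH+ + OH-
From the ICE table, Kb = x²/(0.00095 − x) = 1.2 × 10^-8.
Neglecting x in the denominator: x = √(1.2 × 10^-8 × 0.00095) = 3.38 × 10^-6 M
Check: 0.36% ionized — well under 5%, approximation valid.
pOH = −log(3.38 × 10^-6) = 5.47; pH = 14.00 − 5.47 = 8.53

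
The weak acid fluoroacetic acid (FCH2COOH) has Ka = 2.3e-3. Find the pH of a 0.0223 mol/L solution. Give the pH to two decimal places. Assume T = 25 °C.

pH = 2.21

FCH2COOH ⇌ FCH2COO- + H+
From the ICE table, Ka = [H+]²/(0.0223 − [H+]) = 2.3 × 10^-3.
[H+] is not negligible relative to C₀; solve [H+]² + 0.0023·[H+] − 5.13e-05 = 0.
[H+] = [−0.0023 + √(0.0023² + 0.000205)]/2 = 6.10 × 10^-3 M
pH = −log(6.10 × 10^-3) = 2.21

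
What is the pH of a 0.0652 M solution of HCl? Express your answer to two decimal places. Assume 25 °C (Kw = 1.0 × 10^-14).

pH = 1.19

HCl is a strong acid and dissociates completely, so [H+] = 0.0652 M.
pH = -log(0.0652) = 1.19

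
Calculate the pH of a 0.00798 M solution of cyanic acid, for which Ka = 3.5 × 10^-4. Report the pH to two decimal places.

HOCN ⇌ OCN- + H+
From the ICE table, Ka = [H+]²/(0.00798 − [H+]) = 3.5 × 10^-4.
The 5% rule fails; solving [H+]² + Ka·[H+] − Ka·C₀ = 0 exactly:
[H+] = [−0.00035 + √(0.00035² + 1.12e-05)]/2 = 1.51 × 10^-3 M
pH = −log[H+] = −log(1.51 × 10^-3) = 2.82

pH = 2.82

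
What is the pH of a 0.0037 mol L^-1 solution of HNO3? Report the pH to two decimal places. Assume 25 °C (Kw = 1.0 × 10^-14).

pH = 2.43

HNO3 is a strong acid and dissociates completely, so [H+] = 0.0037 M.
pH = -log(0.0037) = 2.43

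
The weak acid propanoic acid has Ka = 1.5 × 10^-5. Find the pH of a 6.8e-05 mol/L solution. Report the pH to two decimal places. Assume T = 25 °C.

pH = 4.60

CH3CH2COOH ⇌ CH3CH2COO- + H+
Let x = [H+] at equilibrium. Ka = x²/(6.8e-05 − x).
Here C₀/Ka ≈ 4.53, so the small-x approximation fails. Use the quadratic:
x = (−Ka + √(Ka² + 4·Ka·C₀))/2 = 2.53 × 10^-5 M
pH = −log(2.53 × 10^-5) = 4.60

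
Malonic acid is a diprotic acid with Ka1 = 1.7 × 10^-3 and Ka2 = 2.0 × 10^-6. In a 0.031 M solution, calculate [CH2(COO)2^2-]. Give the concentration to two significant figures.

2.0 × 10^-6 M

First ionization gives [H+] ≈ [CH2(COOH)COO-] = 6.46 × 10^-3 M.
Second step: Ka2 = [H+][CH2(COO)2^2-]/[CH2(COOH)COO-] ≈ [CH2(COO)2^2-] (since [H+] ≈ [CH2(COOH)COO-]).
So [CH2(COO)2^2-] ≈ Ka2.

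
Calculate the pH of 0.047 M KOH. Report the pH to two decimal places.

pH = 12.67

KOH is a strong base; [OH-] = 0.047 M.
pOH = -log(0.047) = 1.33
pH = 14.00 - 1.33 = 12.67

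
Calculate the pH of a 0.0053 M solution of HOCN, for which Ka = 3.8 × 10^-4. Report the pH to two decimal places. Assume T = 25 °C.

pH = 2.91

HOCN ⇌ OCN- + H+
From the ICE table, Ka = x²/(0.0053 − x) = 3.8 × 10^-4.
x is not negligible relative to C₀; solve x² + 0.00038·x − 2.01e-06 = 0.
x = (−Ka + √(Ka² + 4·Ka·C₀))/2 = 1.24 × 10^-3 M
pH = −log[H+] = −log(1.24 × 10^-3) = 2.91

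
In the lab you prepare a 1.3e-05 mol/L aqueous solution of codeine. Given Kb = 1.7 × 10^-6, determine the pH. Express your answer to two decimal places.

pH = 8.59

C18H21NO3 + H2O ⇌ C18H22NO3+ + OH-
From the ICE table, Kb = x²/(1.3e-05 − x) = 1.7 × 10^-6.
Here C₀/Kb ≈ 7.65, so the small-x approximation fails. Use the quadratic:
x = (−Kb + √(Kb² + 4·Kb·C₀))/2 = 3.93 × 10^-6 M
pOH = −log(3.93 × 10^-6) = 5.41; pH = 14.00 − 5.41 = 8.59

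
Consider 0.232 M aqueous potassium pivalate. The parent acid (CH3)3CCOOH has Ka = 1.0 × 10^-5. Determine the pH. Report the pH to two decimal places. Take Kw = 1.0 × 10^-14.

(CH3)3CCOO- is the conjugate base of the weak acid (CH3)3CCOOH.
Kb = Kw/Ka = 1.0×10^-14 / 1.0 × 10^-5 = 1.00 × 10^-9
Let x = [OH-] at equilibrium. Kb = x²/(0.232 − x).
Assume x ≪ 0.232: x ≈ √(1.00 × 10^-9 × 0.232) = 1.52 × 10^-5 M
pOH = 4.82, so pH = 14.00 − pOH = 9.18

pH = 9.18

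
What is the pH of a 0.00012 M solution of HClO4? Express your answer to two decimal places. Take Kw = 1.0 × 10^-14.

pH = 3.92

HClO4 is a strong acid and dissociates completely, so [H+] = 0.00012 M.
pH = -log(0.00012) = 3.92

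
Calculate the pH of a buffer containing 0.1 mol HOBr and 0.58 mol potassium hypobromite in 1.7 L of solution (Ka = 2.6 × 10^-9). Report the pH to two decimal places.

pH = 9.35

pKa = −log(2.6 × 10^-9) = 8.585
pH = pKa + log([A⁻]/[HA]) = 8.585 + log(0.58/0.1)
pH = 8.585 + (+0.763) = 9.35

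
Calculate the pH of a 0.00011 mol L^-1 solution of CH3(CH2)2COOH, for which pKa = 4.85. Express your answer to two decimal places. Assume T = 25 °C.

CH3(CH2)2COOH ⇌ CH3(CH2)2COO- + H+
Ka = 10^(−4.85) = 1.41 × 10^-5
From the ICE table, Ka = x²/(0.00011 − x) = 1.41 × 10^-5.
x is not negligible relative to C₀; solve x² + 1.41e-05·x − 1.55e-09 = 0.
x = (−Ka + √(Ka² + 4·Ka·C₀))/2 = 3.30 × 10^-5 M
pH = −log[H+] = −log(3.30 × 10^-5) = 4.48

pH = 4.48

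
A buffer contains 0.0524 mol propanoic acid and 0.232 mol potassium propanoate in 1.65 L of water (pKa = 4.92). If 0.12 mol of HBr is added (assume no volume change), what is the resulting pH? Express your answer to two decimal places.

Added H+ converts CH3CH2COO- to CH3CH2COOH: CH3CH2COOH → 0.172 mol, CH3CH2COO- → 0.112 mol.
Henderson–Hasselbalch with mole ratio 0.112/0.172: pH = 4.92 + (-0.186)

pH = 4.73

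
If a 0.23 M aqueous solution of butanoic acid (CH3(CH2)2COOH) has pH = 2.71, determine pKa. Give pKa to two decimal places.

[H+] = 10^(-2.71) = 1.95 × 10^-3 M
At equilibrium [HA] = 0.23 − 1.95 × 10^-3 = 2.28 × 10^-1 M
Ka = [H+][A-]/[HA] = (1.95 × 10^-3)² / 2.28 × 10^-1 = 1.67 × 10^-5
pKa = -log(1.67 × 10^-5) = 4.78

pKa = 4.78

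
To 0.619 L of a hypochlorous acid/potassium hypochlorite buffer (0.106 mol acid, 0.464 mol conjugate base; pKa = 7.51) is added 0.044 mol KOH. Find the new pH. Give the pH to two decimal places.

OH- converts HOCl to OCl-: HOCl → 0.062 mol, OCl- → 0.508 mol.
pH = pKa + log([A⁻]/[HA]) = 7.51 + log(0.508/0.062) = 7.51 +0.913

pH = 8.42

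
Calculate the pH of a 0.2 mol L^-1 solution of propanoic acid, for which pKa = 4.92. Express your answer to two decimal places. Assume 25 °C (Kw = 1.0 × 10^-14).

CH3CH2COOH ⇌ CH3CH2COO- + H+
Ka = 10^(−4.92) = 1.20 × 10^-5
From the ICE table, Ka = x²/(0.2 − x) = 1.20 × 10^-5.
Assume x ≪ 0.2: x ≈ √(1.20 × 10^-5 × 0.2) = 1.55 × 10^-3 M
(x/C₀ = 0.77% < 5%, so the approximation holds.)
pH = −log[H+] = −log(1.55 × 10^-3) = 2.81

pH = 2.81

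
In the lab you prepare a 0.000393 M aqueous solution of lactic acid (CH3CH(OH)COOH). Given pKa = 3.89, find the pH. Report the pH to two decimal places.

CH3CH(OH)COOH ⇌ CH3CH(OH)COO- + H+
Ka = 10^(−3.89) = 1.29 × 10^-4
Let x = [H+] at equilibrium. Ka = x²/(0.000393 − x).
x is not negligible relative to C₀; solve x² + 0.000129·x − 5.07e-08 = 0.
x = [−0.000129 + √(0.000129² + 2.03e-07)]/2 = 1.70 × 10^-4 M
pH = −log[H+] = −log(1.70 × 10^-4) = 3.77

pH = 3.77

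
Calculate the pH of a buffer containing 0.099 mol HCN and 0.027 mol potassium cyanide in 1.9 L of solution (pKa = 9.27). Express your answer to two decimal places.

pH = 8.71

pH = pKa + log([A⁻]/[HA]) = 9.27 + log(0.027/0.099)
pH = 9.27 + (-0.564) = 8.71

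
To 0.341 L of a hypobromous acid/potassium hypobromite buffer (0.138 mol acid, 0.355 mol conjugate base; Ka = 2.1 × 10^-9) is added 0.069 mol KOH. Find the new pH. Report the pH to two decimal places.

After neutralization: n(HOBr) = 0.069 mol, n(OBr-) = 0.424 mol.
pKa = −log(2.1 × 10^-9) = 8.678
pH = pKa + log(n_OBr-/n_HOBr) = 8.678 + log(0.424/0.069) = 8.678 + (+0.789)

pH = 9.47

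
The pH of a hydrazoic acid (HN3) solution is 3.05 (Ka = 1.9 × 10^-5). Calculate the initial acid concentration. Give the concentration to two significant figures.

[H+] = 10^(-3.05) = 8.91 × 10^-4 M = x
Ka = x²/(C₀ − x) ⇒ C₀ = x + x²/Ka
C₀ = 8.91 × 10^-4 + (8.91 × 10^-4)²/(1.9 × 10^-5) = 4.27 × 10^-2 M

C₀ = 4.3 × 10^-2 M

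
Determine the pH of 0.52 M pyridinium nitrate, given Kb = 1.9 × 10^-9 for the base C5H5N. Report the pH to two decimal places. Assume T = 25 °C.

C5H5NH+ is the conjugate acid of the weak base C5H5N.
Ka = Kw/Kb = 1.0×10^-14 / 1.9 × 10^-9 = 5.26 × 10^-6
Ka = [H+]²/(0.52 − [H+]) = 5.26 × 10^-6
Neglecting [H+] in the denominator: [H+] = √(5.26 × 10^-6 × 0.52) = 1.65 × 10^-3 M
([H+]/C₀ = 0.32% < 5%, so the approximation holds.)
pH = −log(1.65 × 10^-3) = 2.78

pH = 2.78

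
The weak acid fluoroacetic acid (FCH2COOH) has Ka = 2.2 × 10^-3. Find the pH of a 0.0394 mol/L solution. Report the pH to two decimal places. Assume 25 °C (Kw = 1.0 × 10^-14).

FCH2COOH ⇌ FCH2COO- + H+
Ka = x²/(0.0394 − x) = 2.2 × 10^-3
x is not negligible relative to C₀; solve x² + 0.0022·x − 8.67e-05 = 0.
x = [−0.0022 + √(0.0022² + 0.000347)]/2 = 8.27 × 10^-3 M
pH = −log[H+] = −log(8.27 × 10^-3) = 2.08

pH = 2.08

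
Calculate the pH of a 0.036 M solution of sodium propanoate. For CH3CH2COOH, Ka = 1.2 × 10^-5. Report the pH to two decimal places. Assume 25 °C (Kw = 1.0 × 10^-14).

CH3CH2COO- is the conjugate base of the weak acid CH3CH2COOH.
Kb = Kw/Ka = 1.0×10^-14 / 1.2 × 10^-5 = 8.33 × 10^-10
Kb = x²/(0.036 − x) = 8.33 × 10^-10
Neglecting x in the denominator: x = √(8.33 × 10^-10 × 0.036) = 5.48 × 10^-6 M
Check: 0.015% ionized — well under 5%, approximation valid.
pOH = 5.26, so pH = 14.00 − pOH = 8.74

pH = 8.74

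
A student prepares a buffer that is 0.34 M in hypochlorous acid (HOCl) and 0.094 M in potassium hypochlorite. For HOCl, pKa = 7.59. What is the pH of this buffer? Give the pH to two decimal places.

pH = 7.03

Henderson–Hasselbalch: pH = pKa + log([OCl-]/[HOCl]) = 7.59 + log(0.094/0.34)
pH = 7.59 + (-0.558) = 7.03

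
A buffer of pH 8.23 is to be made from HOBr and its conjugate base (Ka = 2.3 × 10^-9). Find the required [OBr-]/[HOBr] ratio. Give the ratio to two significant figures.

ratio = 0.39

pKa = -log(2.3 × 10^-9) = 8.638
pH = pKa + log(r) ⇒ log(r) = 8.23 − 8.638 = -0.408
r = [OBr-]/[HOBr] = 10^(-0.408) = 0.391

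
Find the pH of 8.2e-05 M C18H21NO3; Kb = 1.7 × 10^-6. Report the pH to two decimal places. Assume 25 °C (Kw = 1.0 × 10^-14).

C18H21NO3 + H2O ⇌ C18H22NO3+ + OH-
From the ICE table, Kb = x²/(8.2e-05 − x) = 1.7 × 10^-6.
The 5% rule fails; solving x² + Kb·x − Kb·C₀ = 0 exactly:
x = [−1.7e-06 + √(1.7e-06² + 5.58e-10)]/2 = 1.10 × 10^-5 M
pOH = 4.96, so pH = 14.00 − pOH = 9.04

pH = 9.04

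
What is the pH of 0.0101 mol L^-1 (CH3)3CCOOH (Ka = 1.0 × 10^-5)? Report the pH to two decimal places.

(CH3)3CCOOH ⇌ (CH3)3CCOO- + H+
From the ICE table, Ka = x²/(0.0101 − x) = 1.0 × 10^-5.
Assume x ≪ 0.0101: x ≈ √(1.0 × 10^-5 × 0.0101) = 3.18 × 10^-4 M
(x/C₀ = 3.1% < 5%, so the approximation holds.)
pH = −log[H+] = −log(3.18 × 10^-4) = 3.50

pH = 3.50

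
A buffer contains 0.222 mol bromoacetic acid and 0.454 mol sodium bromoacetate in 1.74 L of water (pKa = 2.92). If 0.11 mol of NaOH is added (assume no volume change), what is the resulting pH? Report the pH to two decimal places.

After neutralization: n(BrCH2COOH) = 0.112 mol, n(BrCH2COO-) = 0.564 mol.
pH = pKa + log(n_BrCH2COO-/n_BrCH2COOH) = 2.92 + log(0.564/0.112) = 2.92 + (+0.702)

pH = 3.62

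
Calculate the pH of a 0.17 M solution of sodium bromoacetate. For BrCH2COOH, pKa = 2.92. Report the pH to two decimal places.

BrCH2COO- is the conjugate base of the weak acid BrCH2COOH.
Ka = 10^(−2.92) = 1.20 × 10^-3
Kb = Kw/Ka = 1.0×10^-14 / 1.20 × 10^-3 = 8.33 × 10^-12
Kb = [OH-]²/(0.17 − [OH-]) = 8.33 × 10^-12
Neglecting [OH-] in the denominator: [OH-] = √(8.33 × 10^-12 × 0.17) = 1.19 × 10^-6 M
([OH-]/C₀ = 0.0007% < 5%, so the approximation holds.)
pOH = −log(1.19 × 10^-6) = 5.92; pH = 14.00 − 5.92 = 8.08

pH = 8.08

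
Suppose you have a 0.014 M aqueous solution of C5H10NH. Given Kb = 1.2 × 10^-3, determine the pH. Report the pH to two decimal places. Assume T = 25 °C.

C5H10NH + H2O ⇌ C5H10NH2+ + OH-
From the ICE table, Kb = x²/(0.014 − x) = 1.2 × 10^-3.
The 5% rule fails; solving x² + Kb·x − Kb·C₀ = 0 exactly:
x = [−0.0012 + √(0.0012² + 6.72e-05)]/2 = 3.54 × 10^-3 M
pOH = 2.45, so pH = 14.00 − pOH = 11.55

pH = 11.55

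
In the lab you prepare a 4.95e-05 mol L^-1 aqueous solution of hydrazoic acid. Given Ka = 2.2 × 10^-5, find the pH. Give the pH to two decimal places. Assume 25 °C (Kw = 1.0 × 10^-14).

HN3 ⇌ N3- + H+
From the ICE table, Ka = [H+]²/(4.95e-05 − [H+]) = 2.2 × 10^-5.
The 5% rule fails; solving [H+]² + Ka·[H+] − Ka·C₀ = 0 exactly:
[H+] = (−Ka + √(Ka² + 4·Ka·C₀))/2 = 2.38 × 10^-5 M
pH = −log(2.38 × 10^-5) = 4.62

pH = 4.62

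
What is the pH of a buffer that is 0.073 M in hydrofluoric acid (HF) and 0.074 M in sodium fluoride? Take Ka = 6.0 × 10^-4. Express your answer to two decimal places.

pKa = −log(6.0 × 10^-4) = 3.222
Using pH = pKa + log([base]/[acid]) with [base]/[acid] = 0.074/0.073:
pH = 3.222 + (+0.006) = 3.23

pH = 3.23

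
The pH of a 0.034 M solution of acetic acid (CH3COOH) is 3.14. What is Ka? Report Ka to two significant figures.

Ka = 1.6 × 10^-5

[H+] = 10^(-3.14) = 7.24 × 10^-4 M
At equilibrium [HA] = 0.034 − 7.24 × 10^-4 = 3.33 × 10^-2 M
Ka = [H+][A-]/[HA] = (7.24 × 10^-4)² / 3.33 × 10^-2 = 1.6 × 10^-5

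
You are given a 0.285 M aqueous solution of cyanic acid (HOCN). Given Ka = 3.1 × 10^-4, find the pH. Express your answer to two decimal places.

HOCN ⇌ OCN- + H+
Ka = [H+]²/(0.285 − [H+]) = 3.1 × 10^-4
Since Ka ≪ C₀, [H+] ≈ √(Ka·C₀) = 9.40 × 10^-3 M.
pH = −log(9.40 × 10^-3) = 2.03

pH = 2.03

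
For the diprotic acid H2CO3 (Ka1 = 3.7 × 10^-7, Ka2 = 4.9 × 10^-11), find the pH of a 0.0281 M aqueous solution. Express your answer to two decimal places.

Ka1 ≫ Ka2, so treat the first dissociation as the only significant source of H+.
Ka1 = x²/(0.0281 − x) = 3.7 × 10^-7
x ≈ √(3.7 × 10^-7 × 0.0281) = 1.02 × 10^-4 M
pH = −log(1.02 × 10^-4) = 3.99

pH = 3.99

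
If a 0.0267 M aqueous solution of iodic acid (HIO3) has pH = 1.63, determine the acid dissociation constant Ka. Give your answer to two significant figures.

[H+] = 10^(-1.63) = 2.34 × 10^-2 M
At equilibrium [HA] = 0.0267 − 2.34 × 10^-2 = 3.30 × 10^-3 M
Ka = [H+][A-]/[HA] = (2.34 × 10^-2)² / 3.30 × 10^-3 = 1.7 × 10^-1

Ka = 1.7 × 10^-1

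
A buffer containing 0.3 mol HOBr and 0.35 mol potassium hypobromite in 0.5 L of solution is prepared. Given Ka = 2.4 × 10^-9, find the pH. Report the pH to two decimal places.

pH = 8.69

pKa = −log(2.4 × 10^-9) = 8.620
Using pH = pKa + log([base]/[acid]) with [base]/[acid] = 0.35/0.3:
pH = 8.620 + (+0.067) = 8.69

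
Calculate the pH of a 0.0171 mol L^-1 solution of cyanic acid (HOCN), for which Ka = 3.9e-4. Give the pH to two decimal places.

pH = 2.62

HOCN ⇌ OCN- + H+
From the ICE table, Ka = x²/(0.0171 − x) = 3.9 × 10^-4.
The 5% rule fails; solving x² + Ka·x − Ka·C₀ = 0 exactly:
x = [−0.00039 + √(0.00039² + 2.67e-05)]/2 = 2.39 × 10^-3 M
pH = −log(2.39 × 10^-3) = 2.62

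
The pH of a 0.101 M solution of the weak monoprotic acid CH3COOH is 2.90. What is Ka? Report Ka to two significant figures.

[H+] = 10^(-2.90) = 1.26 × 10^-3 M
At equilibrium [HA] = 0.101 − 1.26 × 10^-3 = 9.97 × 10^-2 M
Ka = [H+][A-]/[HA] = (1.26 × 10^-3)² / 9.97 × 10^-2 = 1.6 × 10^-5

Ka = 1.6 × 10^-5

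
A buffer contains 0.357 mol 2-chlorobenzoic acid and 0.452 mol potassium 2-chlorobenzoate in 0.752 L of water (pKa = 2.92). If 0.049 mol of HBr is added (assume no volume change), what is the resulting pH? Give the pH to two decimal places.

pH = 2.92

Added H+ converts ClC6H4COO- to ClC6H4COOH: ClC6H4COOH → 0.406 mol, ClC6H4COO- → 0.403 mol.
pH = pKa + log(n_ClC6H4COO-/n_ClC6H4COOH) = 2.92 + log(0.403/0.406) = 2.92 + (-0.003)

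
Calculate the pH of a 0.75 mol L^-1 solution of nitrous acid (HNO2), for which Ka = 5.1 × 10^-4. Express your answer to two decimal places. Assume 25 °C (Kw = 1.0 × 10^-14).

pH = 1.71

HNO2 ⇌ NO2- + H+
From the ICE table, Ka = [H+]²/(0.75 − [H+]) = 5.1 × 10^-4.
Neglecting [H+] in the denominator: [H+] = √(5.1 × 10^-4 × 0.75) = 1.96 × 10^-2 M
pH = −log(1.96 × 10^-2) = 1.71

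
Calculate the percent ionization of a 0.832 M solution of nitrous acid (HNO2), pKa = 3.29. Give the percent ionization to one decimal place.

HNO2 ⇌ NO2- + H+; let x = [H+] at equilibrium.
Ka = 10^(−3.29) = 5.13 × 10^-4
x ≈ √(Ka·C₀) = √(5.13 × 10^-4 × 0.832) = 2.07 × 10^-2 M
% ionization = x/C₀ × 100% = 2.07 × 10^-2/0.832 × 100% = 2.5%

2.5%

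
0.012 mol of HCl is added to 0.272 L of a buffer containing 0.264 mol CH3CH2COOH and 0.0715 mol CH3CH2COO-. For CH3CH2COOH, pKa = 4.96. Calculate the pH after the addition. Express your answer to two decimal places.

After neutralization: n(CH3CH2COOH) = 0.276 mol, n(CH3CH2COO-) = 0.0595 mol.
pH = pKa + log([A⁻]/[HA]) = 4.96 + log(0.0595/0.276) = 4.96 -0.666

pH = 4.29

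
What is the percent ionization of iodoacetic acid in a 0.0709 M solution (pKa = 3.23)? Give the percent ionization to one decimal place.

8.7%

ICH2COOH ⇌ ICH2COO- + H+; let x = [H+] at equilibrium.
Ka = 10^(−3.23) = 5.89 × 10^-4
Solve x² + 0.000589x − 4.18e-05 = 0 → x = 6.17 × 10^-3 M
Fraction ionized = 6.17 × 10^-3 / 0.0709 = 0.0870 → 8.7%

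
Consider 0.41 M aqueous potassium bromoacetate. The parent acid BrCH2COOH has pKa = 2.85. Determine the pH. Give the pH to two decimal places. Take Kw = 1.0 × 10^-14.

BrCH2COO- is the conjugate base of the weak acid BrCH2COOH.
Ka = 10^(−2.85) = 1.41 × 10^-3
Kb = Kw/Ka = 1.0×10^-14 / 1.41 × 10^-3 = 7.09 × 10^-12
Kb = [OH-]²/(0.41 − [OH-]) = 7.09 × 10^-12
Neglecting [OH-] in the denominator: [OH-] = √(7.09 × 10^-12 × 0.41) = 1.70 × 10^-6 M
Check: 0.00042% ionized — well under 5%, approximation valid.
pOH = −log(1.70 × 10^-6) = 5.77; pH = 14.00 − 5.77 = 8.23

pH = 8.23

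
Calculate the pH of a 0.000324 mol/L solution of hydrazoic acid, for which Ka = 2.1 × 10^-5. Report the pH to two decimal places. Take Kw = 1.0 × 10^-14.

HN3 ⇌ N3- + H+
Let x = [H+] at equilibrium. Ka = x²/(0.000324 − x).
x is not negligible relative to C₀; solve x² + 2.1e-05·x − 6.8e-09 = 0.
x = [−2.1e-05 + √(2.1e-05² + 2.72e-08)]/2 = 7.27 × 10^-5 M
pH = −log[H+] = −log(7.27 × 10^-5) = 4.14

pH = 4.14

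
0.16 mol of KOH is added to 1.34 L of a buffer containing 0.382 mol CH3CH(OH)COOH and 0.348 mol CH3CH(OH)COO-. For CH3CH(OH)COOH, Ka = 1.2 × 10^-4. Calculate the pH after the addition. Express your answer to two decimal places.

pH = 4.28

OH- converts CH3CH(OH)COOH to CH3CH(OH)COO-: CH3CH(OH)COOH → 0.222 mol, CH3CH(OH)COO- → 0.508 mol.
pKa = −log(1.2 × 10^-4) = 3.921
pH = pKa + log([A⁻]/[HA]) = 3.921 + log(0.508/0.222) = 3.921 +0.360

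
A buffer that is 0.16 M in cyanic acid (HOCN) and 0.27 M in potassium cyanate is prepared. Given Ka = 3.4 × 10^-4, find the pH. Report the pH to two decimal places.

pKa = −log(3.4 × 10^-4) = 3.469
Henderson–Hasselbalch: pH = pKa + log([OCN-]/[HOCN]) = 3.469 + log(0.27/0.16)
pH = 3.469 + (+0.227) = 3.70

pH = 3.70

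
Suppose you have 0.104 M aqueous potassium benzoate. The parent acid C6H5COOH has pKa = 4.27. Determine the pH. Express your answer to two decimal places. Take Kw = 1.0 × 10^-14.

C6H5COO- is the conjugate base of the weak acid C6H5COOH.
Ka = 10^(−4.27) = 5.37 × 10^-5
Kb = Kw/Ka = 1.0×10^-14 / 5.37 × 10^-5 = 1.86 × 10^-10
From the ICE table, Kb = x²/(0.104 − x) = 1.86 × 10^-10.
Assume x ≪ 0.104: x ≈ √(1.86 × 10^-10 × 0.104) = 4.40 × 10^-6 M
pOH = 5.36, so pH = 14.00 − pOH = 8.64

pH = 8.64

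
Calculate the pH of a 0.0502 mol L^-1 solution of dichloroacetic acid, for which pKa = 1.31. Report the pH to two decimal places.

pH = 1.51

Cl2CHCOOH ⇌ Cl2CHCOO- + H+
Ka = 10^(−1.31) = 4.90 × 10^-2
Ka = x²/(0.0502 − x) = 4.90 × 10^-2
The 5% rule fails; solving x² + Ka·x − Ka·C₀ = 0 exactly:
x = [−0.049 + √(0.049² + 0.00984)]/2 = 3.08 × 10^-2 M
pH = −log[H+] = −log(3.08 × 10^-2) = 1.51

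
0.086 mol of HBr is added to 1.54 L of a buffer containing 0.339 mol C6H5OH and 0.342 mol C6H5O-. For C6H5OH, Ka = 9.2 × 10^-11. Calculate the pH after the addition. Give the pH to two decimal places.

pH = 9.82

After neutralization: n(C6H5OH) = 0.425 mol, n(C6H5O-) = 0.256 mol.
pKa = −log(9.2 × 10^-11) = 10.036
Henderson–Hasselbalch with mole ratio 0.256/0.425: pH = 10.036 + (-0.220)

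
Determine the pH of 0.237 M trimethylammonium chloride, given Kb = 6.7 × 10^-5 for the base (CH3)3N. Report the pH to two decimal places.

pH = 5.23

(CH3)3NH+ is the conjugate acid of the weak base (CH3)3N.
Ka = Kw/Kb = 1.0×10^-14 / 6.7 × 10^-5 = 1.49 × 10^-10
Let x = [H+] at equilibrium. Ka = x²/(0.237 − x).
Since Ka ≪ C₀, x ≈ √(Ka·C₀) = 5.94 × 10^-6 M.
pH = −log(5.94 × 10^-6) = 5.23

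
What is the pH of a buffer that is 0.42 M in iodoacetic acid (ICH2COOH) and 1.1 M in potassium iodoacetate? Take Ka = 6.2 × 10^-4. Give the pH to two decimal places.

pH = 3.63

pKa = −log(6.2 × 10^-4) = 3.208
Using pH = pKa + log([base]/[acid]) with [base]/[acid] = 1.1/0.42:
pH = 3.208 + (+0.418) = 3.63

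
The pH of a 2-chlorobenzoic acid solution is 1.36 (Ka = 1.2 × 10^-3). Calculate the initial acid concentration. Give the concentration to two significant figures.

[H+] = 10^(-1.36) = 4.37 × 10^-2 M = x
Ka = x²/(C₀ − x) ⇒ C₀ = x + x²/Ka
C₀ = 4.37 × 10^-2 + (4.37 × 10^-2)²/(1.2 × 10^-3) = 1.64 M

C₀ = 1.6 M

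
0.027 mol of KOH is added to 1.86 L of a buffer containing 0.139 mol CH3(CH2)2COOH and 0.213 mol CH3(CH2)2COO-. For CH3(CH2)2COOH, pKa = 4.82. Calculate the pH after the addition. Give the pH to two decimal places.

After neutralization: n(CH3(CH2)2COOH) = 0.112 mol, n(CH3(CH2)2COO-) = 0.24 mol.
Henderson–Hasselbalch with mole ratio 0.24/0.112: pH = 4.82 + (+0.331)

pH = 5.15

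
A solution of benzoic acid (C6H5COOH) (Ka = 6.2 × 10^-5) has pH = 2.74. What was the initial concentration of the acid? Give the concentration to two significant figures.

[H+] = 10^(-2.74) = 1.82 × 10^-3 M = x
Ka = x²/(C₀ − x) ⇒ C₀ = x + x²/Ka
C₀ = 1.82 × 10^-3 + (1.82 × 10^-3)²/(6.2 × 10^-5) = 5.52 × 10^-2 M

C₀ = 5.5 × 10^-2 M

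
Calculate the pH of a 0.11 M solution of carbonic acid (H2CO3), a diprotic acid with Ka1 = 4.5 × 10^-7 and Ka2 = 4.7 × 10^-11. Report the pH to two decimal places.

Ka1 ≫ Ka2, so treat the first dissociation as the only significant source of H+.
Ka1 = x²/(0.11 − x) = 4.5 × 10^-7
x ≈ √(4.5 × 10^-7 × 0.11) = 2.22 × 10^-4 M
pH = −log(2.22 × 10^-4) = 3.65

pH = 3.65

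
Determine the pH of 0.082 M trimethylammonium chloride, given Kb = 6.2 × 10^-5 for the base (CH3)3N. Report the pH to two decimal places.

pH = 5.44

(CH3)3NH+ is the conjugate acid of the weak base (CH3)3N.
Ka = Kw/Kb = 1.0×10^-14 / 6.2 × 10^-5 = 1.61 × 10^-10
Ka = x²/(0.082 − x) = 1.61 × 10^-10
Assume x ≪ 0.082: x ≈ √(1.61 × 10^-10 × 0.082) = 3.63 × 10^-6 M
pH = −log[H+] = −log(3.63 × 10^-6) = 5.44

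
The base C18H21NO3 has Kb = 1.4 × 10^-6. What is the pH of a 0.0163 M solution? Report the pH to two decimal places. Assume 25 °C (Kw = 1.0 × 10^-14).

C18H21NO3 + H2O ⇌ C18H22NO3+ + OH-
Let x = [OH-] at equilibrium. Kb = x²/(0.0163 − x).
Assume x ≪ 0.0163: x ≈ √(1.4 × 10^-6 × 0.0163) = 1.51 × 10^-4 M
Check: 0.93% ionized — well under 5%, approximation valid.
pOH = −log(1.51 × 10^-4) = 3.82; pH = 14.00 − 3.82 = 10.18

pH = 10.18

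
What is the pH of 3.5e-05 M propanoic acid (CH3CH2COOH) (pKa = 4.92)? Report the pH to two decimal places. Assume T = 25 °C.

CH3CH2COOH ⇌ CH3CH2COO- + H+
Ka = 10^(−4.92) = 1.20 × 10^-5
From the ICE table, Ka = [H+]²/(3.5e-05 − [H+]) = 1.20 × 10^-5.
The 5% rule fails; solving [H+]² + Ka·[H+] − Ka·C₀ = 0 exactly:
[H+] = [−1.2e-05 + √(1.2e-05² + 1.68e-09)]/2 = 1.54 × 10^-5 M
pH = −log(1.54 × 10^-5) = 4.81

pH = 4.81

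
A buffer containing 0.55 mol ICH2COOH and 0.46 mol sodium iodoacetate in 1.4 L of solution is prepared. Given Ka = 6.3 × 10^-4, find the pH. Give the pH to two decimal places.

pKa = −log(6.3 × 10^-4) = 3.201
Using pH = pKa + log([base]/[acid]) with [base]/[acid] = 0.46/0.55:
pH = 3.201 + (-0.078) = 3.12

pH = 3.12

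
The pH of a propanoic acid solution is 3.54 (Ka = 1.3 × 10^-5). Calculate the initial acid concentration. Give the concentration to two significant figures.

C₀ = 6.7 × 10^-3 M

[H+] = 10^(-3.54) = 2.88 × 10^-4 M = x
Ka = x²/(C₀ − x) ⇒ C₀ = x + x²/Ka
C₀ = 2.88 × 10^-4 + (2.88 × 10^-4)²/(1.3 × 10^-5) = 6.67 × 10^-3 M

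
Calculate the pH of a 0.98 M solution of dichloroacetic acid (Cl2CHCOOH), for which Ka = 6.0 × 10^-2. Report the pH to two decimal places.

Cl2CHCOOH ⇌ Cl2CHCOO- + H+
Let x = [H+] at equilibrium. Ka = x²/(0.98 − x).
Here C₀/Ka ≈ 16.3, so the small-x approximation fails. Use the quadratic:
x = [−0.06 + √(0.06² + 0.235)]/2 = 2.14 × 10^-1 M
pH = −log[H+] = −log(2.14 × 10^-1) = 0.67

pH = 0.67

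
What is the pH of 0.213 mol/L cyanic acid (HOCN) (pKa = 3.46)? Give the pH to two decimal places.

HOCN ⇌ OCN- + H+
Ka = 10^(−3.46) = 3.47 × 10^-4
Ka = [H+]²/(0.213 − [H+]) = 3.47 × 10^-4
Assume [H+] ≪ 0.213: [H+] ≈ √(3.47 × 10^-4 × 0.213) = 8.60 × 10^-3 M
([H+]/C₀ = 4% < 5%, so the approximation holds.)
pH = −log[H+] = −log(8.60 × 10^-3) = 2.07

pH = 2.07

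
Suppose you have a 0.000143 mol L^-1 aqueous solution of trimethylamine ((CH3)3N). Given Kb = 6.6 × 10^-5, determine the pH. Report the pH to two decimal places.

pH = 9.84

(CH3)3N + H2O ⇌ (CH3)3NH+ + OH-
Kb = [OH-]²/(0.000143 − [OH-]) = 6.6 × 10^-5
[OH-] is not negligible relative to C₀; solve [OH-]² + 6.6e-05·[OH-] − 9.44e-09 = 0.
[OH-] = [−6.6e-05 + √(6.6e-05² + 3.78e-08)]/2 = 6.96 × 10^-5 M
pOH = −log(6.96 × 10^-5) = 4.16; pH = 14.00 − 4.16 = 9.84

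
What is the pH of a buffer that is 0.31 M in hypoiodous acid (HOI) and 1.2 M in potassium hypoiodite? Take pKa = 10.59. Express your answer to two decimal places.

pH = 11.18

Henderson–Hasselbalch: pH = pKa + log([OI-]/[HOI]) = 10.59 + log(1.2/0.31)
pH = 10.59 + (+0.588) = 11.18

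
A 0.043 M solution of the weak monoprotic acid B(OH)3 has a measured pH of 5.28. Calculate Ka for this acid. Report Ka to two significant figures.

[H+] = 10^(-5.28) = 5.25 × 10^-6 M
At equilibrium [HA] = 0.043 − 5.25 × 10^-6 = 4.30 × 10^-2 M
Ka = [H+][A-]/[HA] = (5.25 × 10^-6)² / 4.30 × 10^-2 = 6.4 × 10^-10

Ka = 6.4 × 10^-10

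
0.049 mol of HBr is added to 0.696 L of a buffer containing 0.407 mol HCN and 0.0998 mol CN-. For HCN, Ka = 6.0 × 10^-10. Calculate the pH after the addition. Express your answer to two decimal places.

pH = 8.27

Added H+ converts CN- to HCN: HCN → 0.456 mol, CN- → 0.0508 mol.
pKa = −log(6.0 × 10^-10) = 9.222
pH = pKa + log([A⁻]/[HA]) = 9.222 + log(0.0508/0.456) = 9.222 -0.953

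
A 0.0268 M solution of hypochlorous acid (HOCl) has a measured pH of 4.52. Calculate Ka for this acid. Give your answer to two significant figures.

Ka = 3.4 × 10^-8

[H+] = 10^(-4.52) = 3.02 × 10^-5 M
At equilibrium [HA] = 0.0268 − 3.02 × 10^-5 = 2.68 × 10^-2 M
Ka = [H+][A-]/[HA] = (3.02 × 10^-5)² / 2.68 × 10^-2 = 3.4 × 10^-8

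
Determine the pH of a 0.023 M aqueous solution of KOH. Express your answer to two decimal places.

KOH is a strong base; [OH-] = 0.023 M.
pOH = -log(0.023) = 1.64
pH = 14.00 - 1.64 = 12.36

pH = 12.36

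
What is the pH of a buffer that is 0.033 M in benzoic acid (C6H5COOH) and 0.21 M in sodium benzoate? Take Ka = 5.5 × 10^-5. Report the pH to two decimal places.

pH = 5.06

pKa = −log(5.5 × 10^-5) = 4.260
Using pH = pKa + log([base]/[acid]) with [base]/[acid] = 0.21/0.033:
pH = 4.260 + (+0.804) = 5.06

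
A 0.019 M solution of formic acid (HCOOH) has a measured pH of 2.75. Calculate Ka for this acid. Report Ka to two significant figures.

[H+] = 10^(-2.75) = 1.78 × 10^-3 M
At equilibrium [HA] = 0.019 − 1.78 × 10^-3 = 1.72 × 10^-2 M
Ka = [H+][A-]/[HA] = (1.78 × 10^-3)² / 1.72 × 10^-2 = 1.8 × 10^-4

Ka = 1.8 × 10^-4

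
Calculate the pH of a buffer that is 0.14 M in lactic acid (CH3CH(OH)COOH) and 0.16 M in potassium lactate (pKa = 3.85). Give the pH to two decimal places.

pH = pKa + log([A⁻]/[HA]) = 3.85 + log(0.16/0.14)
pH = 3.85 + (+0.058) = 3.91

pH = 3.91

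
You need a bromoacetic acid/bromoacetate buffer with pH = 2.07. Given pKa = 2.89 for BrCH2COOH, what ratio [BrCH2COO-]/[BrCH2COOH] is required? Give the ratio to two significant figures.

ratio = 0.15

pH = pKa + log(r) ⇒ log(r) = 2.07 − 2.89 = -0.82
r = [BrCH2COO-]/[BrCH2COOH] = 10^(-0.82) = 0.151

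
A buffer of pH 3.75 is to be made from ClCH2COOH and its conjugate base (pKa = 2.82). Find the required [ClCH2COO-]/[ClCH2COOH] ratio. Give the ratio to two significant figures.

ratio = 8.5

pH = pKa + log(r) ⇒ log(r) = 3.75 − 2.82 = +0.93
r = [ClCH2COO-]/[ClCH2COOH] = 10^(+0.93) = 8.51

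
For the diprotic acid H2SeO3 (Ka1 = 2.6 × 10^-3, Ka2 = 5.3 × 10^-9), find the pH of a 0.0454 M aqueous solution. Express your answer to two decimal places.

Since Ka1 ≫ Ka2, the first ionization dominates [H+].
Ka1 = x²/(0.0454 − x) = 2.6 × 10^-3
Solving the quadratic: x = (−Ka1 + √(Ka1² + 4·Ka1·C₀))/2 = 9.64 × 10^-3 M
pH = −log(9.64 × 10^-3) = 2.02

pH = 2.02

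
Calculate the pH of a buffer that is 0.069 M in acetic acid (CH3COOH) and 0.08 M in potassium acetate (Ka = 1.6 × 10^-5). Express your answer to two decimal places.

pKa = −log(1.6 × 10^-5) = 4.796
Using pH = pKa + log([base]/[acid]) with [base]/[acid] = 0.08/0.069:
pH = 4.796 + (+0.064) = 4.86

pH = 4.86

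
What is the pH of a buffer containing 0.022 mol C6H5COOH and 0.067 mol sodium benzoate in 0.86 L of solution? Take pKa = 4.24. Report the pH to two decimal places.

pH = pKa + log([A⁻]/[HA]) = 4.24 + log(0.067/0.022)
pH = 4.24 + (+0.484) = 4.72

pH = 4.72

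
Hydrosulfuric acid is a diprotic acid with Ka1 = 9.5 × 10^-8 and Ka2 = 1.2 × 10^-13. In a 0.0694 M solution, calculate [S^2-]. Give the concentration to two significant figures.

First ionization gives [H+] ≈ [HS-] = 8.12 × 10^-5 M.
Second step: Ka2 = [H+][S^2-]/[HS-] ≈ [S^2-] (since [H+] ≈ [HS-]).
So [S^2-] ≈ Ka2.

1.2 × 10^-13 M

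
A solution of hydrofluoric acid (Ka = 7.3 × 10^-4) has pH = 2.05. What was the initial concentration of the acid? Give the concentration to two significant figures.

[H+] = 10^(-2.05) = 8.91 × 10^-3 M = x
Ka = x²/(C₀ − x) ⇒ C₀ = x + x²/Ka
C₀ = 8.91 × 10^-3 + (8.91 × 10^-3)²/(7.3 × 10^-4) = 1.18 × 10^-1 M

C₀ = 1.2 × 10^-1 M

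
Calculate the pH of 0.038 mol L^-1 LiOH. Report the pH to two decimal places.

LiOH is a strong base; [OH-] = 0.038 M.
pOH = -log(0.038) = 1.42
pH = 14.00 - 1.42 = 12.58

pH = 12.58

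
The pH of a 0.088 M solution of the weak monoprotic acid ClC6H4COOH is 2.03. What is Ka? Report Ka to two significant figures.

[H+] = 10^(-2.03) = 9.33 × 10^-3 M
At equilibrium [HA] = 0.088 − 9.33 × 10^-3 = 7.87 × 10^-2 M
Ka = [H+][A-]/[HA] = (9.33 × 10^-3)² / 7.87 × 10^-2 = 1.1 × 10^-3

Ka = 1.1 × 10^-3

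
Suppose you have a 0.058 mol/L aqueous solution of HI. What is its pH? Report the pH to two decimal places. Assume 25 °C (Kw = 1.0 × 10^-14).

HI is a strong acid and dissociates completely, so [H+] = 0.058 M.
pH = -log(0.058) = 1.24

pH = 1.24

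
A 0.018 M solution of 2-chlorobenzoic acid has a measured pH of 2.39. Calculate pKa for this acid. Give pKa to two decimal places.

[H+] = 10^(-2.39) = 4.07 × 10^-3 M
At equilibrium [HA] = 0.018 − 4.07 × 10^-3 = 1.39 × 10^-2 M
Ka = [H+][A-]/[HA] = (4.07 × 10^-3)² / 1.39 × 10^-2 = 1.19 × 10^-3
pKa = -log(1.19 × 10^-3) = 2.92

pKa = 2.92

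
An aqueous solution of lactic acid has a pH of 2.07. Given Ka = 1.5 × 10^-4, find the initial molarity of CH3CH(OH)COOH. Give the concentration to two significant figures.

C₀ = 4.9 × 10^-1 M

[H+] = 10^(-2.07) = 8.51 × 10^-3 M = x
Ka = x²/(C₀ − x) ⇒ C₀ = x + x²/Ka
C₀ = 8.51 × 10^-3 + (8.51 × 10^-3)²/(1.5 × 10^-4) = 4.91 × 10^-1 M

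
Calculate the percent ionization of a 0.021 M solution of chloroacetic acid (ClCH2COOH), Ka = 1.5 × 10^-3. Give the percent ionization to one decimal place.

ClCH2COOH ⇌ ClCH2COO- + H+; let x = [H+] at equilibrium.
Solve x² + 0.0015x − 3.15e-05 = 0 → x = 4.91 × 10^-3 M
% ionization = x/C₀ × 100% = 4.91 × 10^-3/0.021 × 100% = 23.4%

23.4%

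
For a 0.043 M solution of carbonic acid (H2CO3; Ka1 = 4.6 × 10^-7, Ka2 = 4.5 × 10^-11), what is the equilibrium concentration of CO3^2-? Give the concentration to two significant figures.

4.5 × 10^-11 M

First ionization gives [H+] ≈ [HCO3-] = 1.41 × 10^-4 M.
Second step: Ka2 = [H+][CO3^2-]/[HCO3-] ≈ [CO3^2-] (since [H+] ≈ [HCO3-]).
So [CO3^2-] ≈ Ka2.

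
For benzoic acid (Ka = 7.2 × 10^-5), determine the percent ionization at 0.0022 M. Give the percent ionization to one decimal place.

16.5%

C6H5COOH ⇌ C6H5COO- + H+; let x = [H+] at equilibrium.
Ka = x²/(C₀ − x); solving the quadratic gives x = 3.64 × 10^-4 M.
Fraction ionized = 3.64 × 10^-4 / 0.0022 = 0.1655 → 16.5%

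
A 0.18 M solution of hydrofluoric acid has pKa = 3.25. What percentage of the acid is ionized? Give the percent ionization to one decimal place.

5.4%

HF ⇌ F- + H+; let x = [H+] at equilibrium.
Ka = 10^(−3.25) = 5.62 × 10^-4
Ka = x²/(C₀ − x); solving the quadratic gives x = 9.78 × 10^-3 M.
Fraction ionized = 9.78 × 10^-3 / 0.18 = 0.0543 → 5.4%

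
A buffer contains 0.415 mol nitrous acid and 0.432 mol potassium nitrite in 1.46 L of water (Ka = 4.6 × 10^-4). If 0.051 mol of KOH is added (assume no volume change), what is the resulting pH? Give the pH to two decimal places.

After neutralization: n(HNO2) = 0.364 mol, n(NO2-) = 0.483 mol.
pKa = −log(4.6 × 10^-4) = 3.337
pH = pKa + log([A⁻]/[HA]) = 3.337 + log(0.483/0.364) = 3.337 +0.123

pH = 3.46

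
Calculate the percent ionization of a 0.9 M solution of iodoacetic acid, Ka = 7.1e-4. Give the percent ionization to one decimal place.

2.8%

ICH2COOH ⇌ ICH2COO- + H+; let x = [H+] at equilibrium.
x ≈ √(Ka·C₀) = √(7.1 × 10^-4 × 0.9) = 2.53 × 10^-2 M
Fraction ionized = 2.53 × 10^-2 / 0.9 = 0.0281 → 2.8%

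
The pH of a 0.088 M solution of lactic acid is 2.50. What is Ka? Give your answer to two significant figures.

[H+] = 10^(-2.50) = 3.16 × 10^-3 M
At equilibrium [HA] = 0.088 − 3.16 × 10^-3 = 8.48 × 10^-2 M
Ka = [H+][A-]/[HA] = (3.16 × 10^-3)² / 8.48 × 10^-2 = 1.2 × 10^-4

Ka = 1.2 × 10^-4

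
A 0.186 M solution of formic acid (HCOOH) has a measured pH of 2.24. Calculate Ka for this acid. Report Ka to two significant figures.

Ka = 1.8 × 10^-4

[H+] = 10^(-2.24) = 5.75 × 10^-3 M
At equilibrium [HA] = 0.186 − 5.75 × 10^-3 = 1.80 × 10^-1 M
Ka = [H+][A-]/[HA] = (5.75 × 10^-3)² / 1.80 × 10^-1 = 1.8 × 10^-4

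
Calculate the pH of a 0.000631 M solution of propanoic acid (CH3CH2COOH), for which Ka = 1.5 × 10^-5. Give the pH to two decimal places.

CH3CH2COOH ⇌ CH3CH2COO- + H+
Let x = [H+] at equilibrium. Ka = x²/(0.000631 − x).
The 5% rule fails; solving x² + Ka·x − Ka·C₀ = 0 exactly:
x = [−1.5e-05 + √(1.5e-05² + 3.79e-08)]/2 = 9.01 × 10^-5 M
pH = −log(9.01 × 10^-5) = 4.05

pH = 4.05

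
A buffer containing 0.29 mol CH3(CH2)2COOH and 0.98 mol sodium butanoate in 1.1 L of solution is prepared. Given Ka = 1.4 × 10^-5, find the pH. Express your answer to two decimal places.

pKa = −log(1.4 × 10^-5) = 4.854
Henderson–Hasselbalch: pH = pKa + log([CH3(CH2)2COO-]/[CH3(CH2)2COOH]) = 4.854 + log(0.98/0.29)
pH = 4.854 + (+0.529) = 5.38

pH = 5.38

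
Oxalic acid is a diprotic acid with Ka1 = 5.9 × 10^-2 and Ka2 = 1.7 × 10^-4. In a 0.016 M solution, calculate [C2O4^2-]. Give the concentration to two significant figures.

1.7 × 10^-4 M

First ionization gives [H+] ≈ [HC2O4-] = 1.31 × 10^-2 M.
Second step: Ka2 = [H+][C2O4^2-]/[HC2O4-] ≈ [C2O4^2-] (since [H+] ≈ [HC2O4-]).
So [C2O4^2-] ≈ Ka2.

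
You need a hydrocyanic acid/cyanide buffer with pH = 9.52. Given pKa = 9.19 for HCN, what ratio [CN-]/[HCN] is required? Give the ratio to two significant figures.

ratio = 2.1

pH = pKa + log(r) ⇒ log(r) = 9.52 − 9.19 = +0.33
r = [CN-]/[HCN] = 10^(+0.33) = 2.14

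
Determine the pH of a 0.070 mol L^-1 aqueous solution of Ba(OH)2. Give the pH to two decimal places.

Ba(OH)2 is a strong base (each formula unit releases 2 OH-); [OH-] = 0.14 M.
pOH = -log(0.14) = 0.85
pH = 14.00 - 0.85 = 13.15

pH = 13.15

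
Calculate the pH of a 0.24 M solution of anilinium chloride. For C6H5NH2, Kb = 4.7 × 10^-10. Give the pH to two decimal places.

C6H5NH3+ is the conjugate acid of the weak base C6H5NH2.
Ka = Kw/Kb = 1.0×10^-14 / 4.7 × 10^-10 = 2.13 × 10^-5
From the ICE table, Ka = [H+]²/(0.24 − [H+]) = 2.13 × 10^-5.
Neglecting [H+] in the denominator: [H+] = √(2.13 × 10^-5 × 0.24) = 2.26 × 10^-3 M
pH = −log(2.26 × 10^-3) = 2.65

pH = 2.65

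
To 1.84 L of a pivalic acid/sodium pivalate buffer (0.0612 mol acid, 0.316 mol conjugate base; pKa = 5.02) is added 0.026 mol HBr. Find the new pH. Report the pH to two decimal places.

After neutralization: n((CH3)3CCOOH) = 0.0872 mol, n((CH3)3CCOO-) = 0.29 mol.
Henderson–Hasselbalch with mole ratio 0.29/0.0872: pH = 5.02 + (+0.522)

pH = 5.54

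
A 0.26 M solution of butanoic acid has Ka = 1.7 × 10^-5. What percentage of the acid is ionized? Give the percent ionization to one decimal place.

0.8%

CH3(CH2)2COOH ⇌ CH3(CH2)2COO- + H+; let x = [H+] at equilibrium.
x ≈ √(Ka·C₀) = √(1.7 × 10^-5 × 0.26) = 2.10 × 10^-3 M
% ionization = x/C₀ × 100% = 2.10 × 10^-3/0.26 × 100% = 0.8%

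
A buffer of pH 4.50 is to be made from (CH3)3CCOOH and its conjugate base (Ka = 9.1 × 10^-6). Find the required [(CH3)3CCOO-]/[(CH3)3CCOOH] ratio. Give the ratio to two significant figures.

ratio = 0.29

pKa = -log(9.1 × 10^-6) = 5.041
pH = pKa + log(r) ⇒ log(r) = 4.50 − 5.041 = -0.541
r = [(CH3)3CCOO-]/[(CH3)3CCOOH] = 10^(-0.541) = 0.288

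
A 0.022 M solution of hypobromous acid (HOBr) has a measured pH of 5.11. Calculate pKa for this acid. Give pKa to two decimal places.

[H+] = 10^(-5.11) = 7.76 × 10^-6 M
At equilibrium [HA] = 0.022 − 7.76 × 10^-6 = 2.20 × 10^-2 M
Ka = [H+][A-]/[HA] = (7.76 × 10^-6)² / 2.20 × 10^-2 = 2.74 × 10^-9
pKa = -log(2.74 × 10^-9) = 8.56

pKa = 8.56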